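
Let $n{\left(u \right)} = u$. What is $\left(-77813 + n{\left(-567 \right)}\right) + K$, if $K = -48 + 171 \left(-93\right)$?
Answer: $-94331$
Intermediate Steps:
$K = -15951$ ($K = -48 - 15903 = -15951$)
$\left(-77813 + n{\left(-567 \right)}\right) + K = \left(-77813 - 567\right) - 15951 = -78380 - 15951 = -94331$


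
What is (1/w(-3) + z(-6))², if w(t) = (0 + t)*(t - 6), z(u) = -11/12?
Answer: 9025/11664 ≈ 0.77375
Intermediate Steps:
z(u) = -11/12 (z(u) = -11*1/12 = -11/12)
w(t) = t*(-6 + t)
(1/w(-3) + z(-6))² = (1/(-3*(-6 - 3)) - 11/12)² = (1/(-3*(-9)) - 11/12)² = (1/27 - 11/12)² = (-95/108)² = 9025/11664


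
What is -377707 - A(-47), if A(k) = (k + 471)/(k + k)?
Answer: -17752017/47 ≈ -3.7770e+5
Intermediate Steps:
A(k) = (471 + k)/(2*k) (A(k) = (471 + k)/((2*k)) = (471 + k)*(1/(2*k)) = (471 + k)/(2*k))
-377707 - A(-47) = -377707 - (471 - 47)/(2*(-47)) = -377707 - (-1)*424/(2*47) = -377707 - 1*(-212/47) = -377707 + 212/47 = -17752017/47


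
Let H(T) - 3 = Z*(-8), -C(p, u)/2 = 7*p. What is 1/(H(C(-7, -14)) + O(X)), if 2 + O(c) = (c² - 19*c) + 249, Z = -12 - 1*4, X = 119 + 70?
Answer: 1/32508 ≈ 3.0762e-5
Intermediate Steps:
X = 189
C(p, u) = -14*p
Z = -16 (Z = -12 - 4 = -16)
O(c) = 247 + c² - 19*c (O(c) = -2 + ((c² - 19*c) + 249) = -2 + (249 + c² - 19*c) = 247 + c² - 19*c)
H(T) = 131 (H(T) = 3 - 16*(-8) = 3 + 128 = 131)
1/(H(C(-7, -14)) + O(X)) = 1/(131 + (247 + 189² - 19*189)) = 1/(131 + (247 + 35721 - 3591)) = 1/(131 + 32377) = 1/32508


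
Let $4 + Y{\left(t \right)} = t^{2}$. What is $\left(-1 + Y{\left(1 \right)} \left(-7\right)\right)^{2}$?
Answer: $400$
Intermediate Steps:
$Y{\left(t \right)} = -4 + t^{2}$
$\left(-1 + Y{\left(1 \right)} \left(-7\right)\right)^{2} = \left(-1 + \left(-4 + 1^{2}\right) \left(-7\right)\right)^{2} = \left(-1 + \left(-4 + 1\right) \left(-7\right)\right)^{2} = \left(-1 - -21\right)^{2} = \left(-1 + 21\right)^{2} = 20^{2} = 400$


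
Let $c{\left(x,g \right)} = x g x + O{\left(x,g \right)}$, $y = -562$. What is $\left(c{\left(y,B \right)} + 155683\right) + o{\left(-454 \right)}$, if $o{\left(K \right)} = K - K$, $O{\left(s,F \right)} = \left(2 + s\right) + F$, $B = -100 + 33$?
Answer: $-21006492$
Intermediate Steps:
$B = -67$
$O{\left(s,F \right)} = 2 + F + s$
$c{\left(x,g \right)} = 2 + g + x + g x^{2}$ ($c{\left(x,g \right)} = x g x + \left(2 + g + x\right) = g x x + \left(2 + g + x\right) = g x^{2} + \left(2 + g + x\right) = 2 + g + x + g x^{2}$)
$o{\left(K \right)} = 0$
$\left(c{\left(y,B \right)} + 155683\right) + o{\left(-454 \right)} = \left(\left(2 - 67 - 562 - 67 \left(-562\right)^{2}\right) + 155683\right) + 0 = \left(\left(2 - 67 - 562 - 21161548\right) + 155683\right) + 0 = \left(-21162175 + 155683\right) + 0 = -21006492 + 0 = -21006492$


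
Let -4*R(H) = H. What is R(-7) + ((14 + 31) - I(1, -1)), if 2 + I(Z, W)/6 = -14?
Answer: 571/4 ≈ 142.75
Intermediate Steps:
I(Z, W) = -96 (I(Z, W) = -12 + 6*(-14) = -12 - 84 = -96)
R(H) = -H/4
R(-7) + ((14 + 31) - I(1, -1)) = -1/4*(-7) + ((14 + 31) - 1*(-96)) = 7/4 + (45 + 96) = 7/4 + 141 = 571/4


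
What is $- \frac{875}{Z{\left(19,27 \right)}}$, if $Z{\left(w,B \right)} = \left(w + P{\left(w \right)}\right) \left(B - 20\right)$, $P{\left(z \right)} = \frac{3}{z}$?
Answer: $- \frac{2375}{364} \approx -6.5247$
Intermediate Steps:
$Z{\left(w,B \right)} = \left(-20 + B\right) \left(w + \frac{3}{w}\right)$ ($Z{\left(w,B \right)} = \left(w + \frac{3}{w}\right) \left(B - 20\right) = \left(w + \frac{3}{w}\right) \left(-20 + B\right) = \left(-20 + B\right) \left(w + \frac{3}{w}\right)$)
$- \frac{875}{Z{\left(19,27 \right)}} = - \frac{875}{\frac{1}{19} \left(-60 + 3 \cdot 27 + 19^{2} \left(-20 + 27\right)\right)} = - \frac{875}{\frac{1}{19} \left(-60 + 81 + 361 \cdot 7\right)} = - \frac{875}{\frac{1}{19} \left(-60 + 81 + 2527\right)} = - \frac{875}{\frac{1}{19} \cdot 2548} = - \frac{875}{\frac{2548}{19}} = \left(-875\right) \frac{19}{2548} = - \frac{2375}{364}$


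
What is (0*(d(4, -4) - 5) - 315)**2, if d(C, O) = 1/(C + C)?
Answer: 99225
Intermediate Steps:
d(C, O) = 1/(2*C)
(0*(d(4, -4) - 5) - 315)**2 = (0*((1/2)/4 - 5) - 315)**2 = (0*((1/2)*(1/4) - 5) - 315)**2 = (0*(1/8 - 5) - 315)**2 = (0*(-39/8) - 315)**2 = (0 - 315)**2 = (-315)**2 = 99225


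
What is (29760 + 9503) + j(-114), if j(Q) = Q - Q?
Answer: 39263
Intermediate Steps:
j(Q) = 0
(29760 + 9503) + j(-114) = (29760 + 9503) + 0 = 39263 + 0 = 39263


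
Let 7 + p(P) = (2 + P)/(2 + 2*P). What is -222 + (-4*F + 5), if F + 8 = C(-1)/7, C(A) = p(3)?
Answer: -2539/14 ≈ -181.36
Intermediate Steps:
p(P) = -7 + (2 + P)/(2 + 2*P)
C(A) = -51/8 (C(A) = (-12 - 13*3)/(2*(1 + 3)) = (1/2)*(-12 - 39)/4 = (1/2)*(1/4)*(-51) = -51/8)
F = -499/56 (F = -8 - 51/8/7 = -8 - 51/8*1/7 = -8 - 51/56 = -499/56 ≈ -8.9107)
-222 + (-4*F + 5) = -222 + (-4*(-499/56) + 5) = -222 + (499/14 + 5) = -222 + 569/14 = -2539/14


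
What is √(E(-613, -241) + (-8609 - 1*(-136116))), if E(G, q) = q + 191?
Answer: √127457 ≈ 357.01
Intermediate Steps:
E(G, q) = 191 + q
√(E(-613, -241) + (-8609 - 1*(-136116))) = √((191 - 241) + (-8609 - 1*(-136116))) = √(-50 + (-8609 + 136116)) = √(-50 + 127507) = √127457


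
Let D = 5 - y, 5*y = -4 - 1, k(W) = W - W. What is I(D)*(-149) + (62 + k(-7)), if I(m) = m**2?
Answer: -5302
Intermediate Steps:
k(W) = 0
y = -1 (y = (-4 - 1)/5 = (1/5)*(-5) = -1)
D = 6 (D = 5 - 1*(-1) = 5 + 1 = 6)
I(D)*(-149) + (62 + k(-7)) = 6**2*(-149) + (62 + 0) = 36*(-149) + 62 = -5364 + 62 = -5302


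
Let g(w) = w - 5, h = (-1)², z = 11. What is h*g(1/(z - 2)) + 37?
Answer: 289/9 ≈ 32.111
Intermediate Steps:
h = 1
g(w) = -5 + w
h*g(1/(z - 2)) + 37 = 1*(-5 + 1/(11 - 2)) + 37 = 1*(-5 + 1/9) + 37 = 1*(-5 + ⅑) + 37 = 1*(-44/9) + 37 = -44/9 + 37 = 289/9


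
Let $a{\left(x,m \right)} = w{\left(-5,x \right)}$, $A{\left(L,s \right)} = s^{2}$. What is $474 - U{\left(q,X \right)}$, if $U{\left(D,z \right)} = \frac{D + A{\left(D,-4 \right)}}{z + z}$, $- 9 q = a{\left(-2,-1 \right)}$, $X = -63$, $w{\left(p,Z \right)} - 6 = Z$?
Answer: $\frac{38404}{81} \approx 474.12$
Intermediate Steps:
$w{\left(p,Z \right)} = 6 + Z$
$a{\left(x,m \right)} = 6 + x$
$q = - \frac{4}{9}$ ($q = - \frac{6 - 2}{9} = \left(- \frac{1}{9}\right) 4 = - \frac{4}{9} \approx -0.44444$)
$U{\left(D,z \right)} = \frac{16 + D}{2 z}$ ($U{\left(D,z \right)} = \frac{D + \left(-4\right)^{2}}{z + z} = \frac{D + 16}{2 z} = \left(16 + D\right) \frac{1}{2 z} = \frac{16 + D}{2 z}$)
$474 - U{\left(q,X \right)} = 474 - \frac{16 - \frac{4}{9}}{2 \left(-63\right)} = 474 - \frac{1}{2} \left(- \frac{1}{63}\right) \frac{140}{9} = 474 - - \frac{10}{81} = 474 + \frac{10}{81} = \frac{38404}{81}$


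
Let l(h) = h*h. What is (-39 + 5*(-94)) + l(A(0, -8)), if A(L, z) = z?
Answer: -445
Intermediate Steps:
l(h) = h²
(-39 + 5*(-94)) + l(A(0, -8)) = (-39 + 5*(-94)) + (-8)² = (-39 - 470) + 64 = -509 + 64 = -445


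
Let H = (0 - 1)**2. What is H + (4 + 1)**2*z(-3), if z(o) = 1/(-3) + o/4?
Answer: -313/12 ≈ -26.083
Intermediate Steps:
z(o) = -1/3 + o/4 (z(o) = 1*(-1/3) + o*(1/4) = -1/3 + o/4)
H = 1 (H = (-1)**2 = 1)
H + (4 + 1)**2*z(-3) = 1 + (4 + 1)**2*(-1/3 + (1/4)*(-3)) = 1 + 5**2*(-1/3 - 3/4) = 1 + 25*(-13/12) = 1 - 325/12 = -313/12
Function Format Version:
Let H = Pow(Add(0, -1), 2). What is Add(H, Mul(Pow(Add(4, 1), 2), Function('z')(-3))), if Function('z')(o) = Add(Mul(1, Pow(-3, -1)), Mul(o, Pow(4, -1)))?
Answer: Rational(-313, 12) ≈ -26.083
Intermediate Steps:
Function('z')(o) = Add(Rational(-1, 3), Mul(Rational(1, 4), o)) (Function('z')(o) = Add(Mul(1, Rational(-1, 3)), Mul(o, Rational(1, 4))) = Add(Rational(-1, 3), Mul(Rational(1, 4), o)))
H = 1 (H = Pow(-1, 2) = 1)
Add(H, Mul(Pow(Add(4, 1), 2), Function('z')(-3))) = Add(1, Mul(Pow(Add(4, 1), 2), Add(Rational(-1, 3), Mul(Rational(1, 4), -3)))) = Add(1, Mul(Pow(5, 2), Add(Rational(-1, 3), Rational(-3, 4)))) = Add(1, Mul(25, Rational(-13, 12))) = Add(1, Rational(-325, 12)) = Rational(-313, 12)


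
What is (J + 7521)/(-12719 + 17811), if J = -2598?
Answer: 4923/5092 ≈ 0.96681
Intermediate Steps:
(J + 7521)/(-12719 + 17811) = (-2598 + 7521)/(-12719 + 17811) = 4923/5092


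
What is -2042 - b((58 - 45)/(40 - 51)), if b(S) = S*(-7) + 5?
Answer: -22608/11 ≈ -2055.3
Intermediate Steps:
b(S) = 5 - 7*S (b(S) = -7*S + 5 = 5 - 7*S)
-2042 - b((58 - 45)/(40 - 51)) = -2042 - (5 - 7*(58 - 45)/(40 - 51)) = -2042 - (5 - 91/(-11)) = -2042 - (5 - 91*(-1)/11) = -2042 - (5 - 7*(-13/11)) = -2042 - (5 + 91/11) = -2042 - 1*146/11 = -2042 - 146/11 = -22608/11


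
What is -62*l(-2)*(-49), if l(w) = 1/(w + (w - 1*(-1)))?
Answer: -3038/3 ≈ -1012.7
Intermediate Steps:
l(w) = 1/(1 + 2*w) (l(w) = 1/(w + (w + 1)) = 1/(w + (1 + w)) = 1/(1 + 2*w))
-62*l(-2)*(-49) = -62/(1 + 2*(-2))*(-49) = -62/(1 - 4)*(-49) = -62/(-3)*(-49) = -62*(-⅓)*(-49) = (62/3)*(-49) = -3038/3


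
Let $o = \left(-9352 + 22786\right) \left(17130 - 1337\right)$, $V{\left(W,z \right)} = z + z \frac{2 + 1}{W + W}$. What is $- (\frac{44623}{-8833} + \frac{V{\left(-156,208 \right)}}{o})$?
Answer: $\frac{4733677479164}{937018604973} \approx 5.0518$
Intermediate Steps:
$V{\left(W,z \right)} = z + \frac{3 z}{2 W}$ ($V{\left(W,z \right)} = z + z \frac{3}{2 W} = z + \frac{3 z}{2 W}$)
$o = 212163162$ ($o = 13434 \cdot 15793 = 212163162$)
$- (\frac{44623}{-8833} + \frac{V{\left(-156,208 \right)}}{o}) = - (\frac{44623}{-8833} + \frac{208 + \frac{3}{2} \cdot 208 \frac{1}{-156}}{212163162}) = - (44623 \left(- \frac{1}{8833}\right) + \left(208 + \frac{3}{2} \cdot 208 \left(- \frac{1}{156}\right)\right) \frac{1}{212163162}) = - (- \frac{44623}{8833} + \left(208 - 2\right) \frac{1}{212163162}) = - (- \frac{44623}{8833} + 206 \cdot \frac{1}{212163162}) = - (- \frac{44623}{8833} + \frac{103}{106081581}) = \left(-1\right) \left(- \frac{4733677479164}{937018604973}\right) = \frac{4733677479164}{937018604973}$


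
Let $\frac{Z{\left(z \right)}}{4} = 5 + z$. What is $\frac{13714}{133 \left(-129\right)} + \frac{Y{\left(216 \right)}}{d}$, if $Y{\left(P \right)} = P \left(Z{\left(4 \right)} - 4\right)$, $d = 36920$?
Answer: $- \frac{48466462}{79179555} \approx -0.61211$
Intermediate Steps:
$Z{\left(z \right)} = 20 + 4 z$ ($Z{\left(z \right)} = 4 \left(5 + z\right) = 20 + 4 z$)
$Y{\left(P \right)} = 32 P$ ($Y{\left(P \right)} = P \left(\left(20 + 4 \cdot 4\right) - 4\right) = P \left(\left(20 + 16\right) - 4\right) = P \left(36 - 4\right) = P 32 = 32 P$)
$\frac{13714}{133 \left(-129\right)} + \frac{Y{\left(216 \right)}}{d} = \frac{13714}{133 \left(-129\right)} + \frac{32 \cdot 216}{36920} = \frac{13714}{-17157} + 6912 \cdot \frac{1}{36920} = 13714 \left(- \frac{1}{17157}\right) + \frac{864}{4615} = - \frac{13714}{17157} + \frac{864}{4615} = - \frac{48466462}{79179555}$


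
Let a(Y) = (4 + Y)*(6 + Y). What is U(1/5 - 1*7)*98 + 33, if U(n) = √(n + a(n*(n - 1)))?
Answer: 33 + 98*√2100526/25 ≈ 5714.3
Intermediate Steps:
U(n) = √(24 + n + n²*(-1 + n)² + 10*n*(-1 + n)) (U(n) = √(n + (24 + (n*(n - 1))² + 10*(n*(n - 1)))) = √(n + (24 + (n*(-1 + n))² + 10*(n*(-1 + n)))) = √(n + (24 + n²*(-1 + n)² + 10*n*(-1 + n))) = √(24 + n + n²*(-1 + n)² + 10*n*(-1 + n)))
U(1/5 - 1*7)*98 + 33 = √(24 + (1/5 - 1*7) + (1/5 - 1*7)²*(-1 + (1/5 - 1*7))² + 10*(1/5 - 1*7)*(-1 + (1/5 - 1*7)))*98 + 33 = √(24 + (⅕ - 7) + (⅕ - 7)²*(-1 + (⅕ - 7))² + 10*(⅕ - 7)*(-1 + (⅕ - 7)))*98 + 33 = √(24 - 34/5 + (-34/5)²*(-1 - 34/5)² + 10*(-34/5)*(-1 - 34/5))*98 + 33 = √(24 - 34/5 + 1156*(-39/5)²/25 + 10*(-34/5)*(-39/5))*98 + 33 = √(24 - 34/5 + (1156/25)*(1521/25) + 2652/5)*98 + 33 = √(24 - 34/5 + 1758276/625 + 2652/5)*98 + 33 = √(2100526/625)*98 + 33 = (√2100526/25)*98 + 33 = 98*√2100526/25 + 33 = 33 + 98*√2100526/25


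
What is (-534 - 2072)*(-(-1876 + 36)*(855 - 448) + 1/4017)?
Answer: -7839502004366/4017 ≈ -1.9516e+9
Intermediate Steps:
(-534 - 2072)*(-(-1876 + 36)*(855 - 448) + 1/4017) = -2606*(-(-1840)*407 + 1/4017) = -2606*(-1*(-748880) + 1/4017) = -2606*(748880 + 1/4017) = -2606*3008250961/4017 = -7839502004366/4017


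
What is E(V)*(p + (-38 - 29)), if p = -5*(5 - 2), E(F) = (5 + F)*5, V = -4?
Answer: -410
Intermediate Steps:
E(F) = 25 + 5*F
p = -15 (p = -5*3 = -15)
E(V)*(p + (-38 - 29)) = (25 + 5*(-4))*(-15 + (-38 - 29)) = (25 - 20)*(-15 - 67) = 5*(-82) = -410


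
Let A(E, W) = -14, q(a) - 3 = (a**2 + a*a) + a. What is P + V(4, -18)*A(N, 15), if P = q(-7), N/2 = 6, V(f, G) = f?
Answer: 38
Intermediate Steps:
N = 12 (N = 2*6 = 12)
q(a) = 3 + a + 2*a**2 (q(a) = 3 + ((a**2 + a*a) + a) = 3 + ((a**2 + a**2) + a) = 3 + (2*a**2 + a) = 3 + (a + 2*a**2) = 3 + a + 2*a**2)
P = 94 (P = 3 - 7 + 2*(-7)**2 = 3 - 7 + 2*49 = 3 - 7 + 98 = 94)
P + V(4, -18)*A(N, 15) = 94 + 4*(-14) = 94 - 56 = 38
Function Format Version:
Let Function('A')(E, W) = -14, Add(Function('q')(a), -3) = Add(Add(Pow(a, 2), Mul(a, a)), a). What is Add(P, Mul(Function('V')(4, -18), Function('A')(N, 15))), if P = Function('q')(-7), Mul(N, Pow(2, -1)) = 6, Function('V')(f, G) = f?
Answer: 38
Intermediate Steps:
N = 12 (N = Mul(2, 6) = 12)
Function('q')(a) = Add(3, a, Mul(2, Pow(a, 2))) (Function('q')(a) = Add(3, Add(Add(Pow(a, 2), Mul(a, a)), a)) = Add(3, Add(Add(Pow(a, 2), Pow(a, 2)), a)) = Add(3, Add(Mul(2, Pow(a, 2)), a)) = Add(3, Add(a, Mul(2, Pow(a, 2)))) = Add(3, a, Mul(2, Pow(a, 2))))
P = 94 (P = Add(3, -7, Mul(2, Pow(-7, 2))) = Add(3, -7, Mul(2, 49)) = Add(3, -7, 98) = 94)
Add(P, Mul(Function('V')(4, -18), Function('A')(N, 15))) = Add(94, Mul(4, -14)) = Add(94, -56) = 38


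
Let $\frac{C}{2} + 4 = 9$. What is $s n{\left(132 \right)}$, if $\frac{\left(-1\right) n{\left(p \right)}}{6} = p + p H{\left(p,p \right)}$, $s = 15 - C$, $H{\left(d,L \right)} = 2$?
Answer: $-11880$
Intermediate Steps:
$C = 10$ ($C = -8 + 2 \cdot 9 = -8 + 18 = 10$)
$s = 5$ ($s = 15 - 10 = 5$)
$n{\left(p \right)} = - 18 p$ ($n{\left(p \right)} = - 6 \left(p + p 2\right) = - 6 \left(p + 2 p\right) = - 6 \cdot 3 p = - 18 p$)
$s n{\left(132 \right)} = 5 \left(\left(-18\right) 132\right) = 5 \left(-2376\right) = -11880$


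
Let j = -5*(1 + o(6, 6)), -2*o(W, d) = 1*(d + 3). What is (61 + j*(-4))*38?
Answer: -342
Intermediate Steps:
o(W, d) = -3/2 - d/2 (o(W, d) = -(d + 3)/2 = -(3 + d)/2 = -3/2 - d/2)
j = 35/2 (j = -5*(1 + (-3/2 - ½*6)) = -5*(1 + (-3/2 - 3)) = -5*(1 - 9/2) = -5*(-7/2) = 35/2 ≈ 17.500)
(61 + j*(-4))*38 = (61 + (35/2)*(-4))*38 = (61 - 70)*38 = -9*38 = -342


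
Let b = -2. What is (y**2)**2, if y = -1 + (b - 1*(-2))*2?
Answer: 1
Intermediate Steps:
y = -1 (y = -1 + (-2 - 1*(-2))*2 = -1 + (-2 + 2)*2 = -1 + 0*2 = -1 + 0 = -1)
(y**2)**2 = ((-1)**2)**2 = 1**2 = 1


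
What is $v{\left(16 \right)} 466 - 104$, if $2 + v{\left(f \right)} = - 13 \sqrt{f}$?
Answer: $-25268$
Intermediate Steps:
$v{\left(f \right)} = -2 - 13 \sqrt{f}$
$v{\left(16 \right)} 466 - 104 = \left(-2 - 13 \sqrt{16}\right) 466 - 104 = \left(-2 - 52\right) 466 - 104 = \left(-54\right) 466 - 104 = -25164 - 104 = -25268$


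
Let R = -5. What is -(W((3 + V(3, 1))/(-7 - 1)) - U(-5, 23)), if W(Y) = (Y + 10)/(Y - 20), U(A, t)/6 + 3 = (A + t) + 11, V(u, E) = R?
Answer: 12365/79 ≈ 156.52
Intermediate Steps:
V(u, E) = -5
U(A, t) = 48 + 6*A + 6*t (U(A, t) = -18 + 6*((A + t) + 11) = -18 + 6*(11 + A + t) = -18 + (66 + 6*A + 6*t) = 48 + 6*A + 6*t)
W(Y) = (10 + Y)/(-20 + Y)
-(W((3 + V(3, 1))/(-7 - 1)) - U(-5, 23)) = -((10 + (3 - 5)/(-7 - 1))/(-20 + (3 - 5)/(-7 - 1)) - (48 + 6*(-5) + 6*23)) = -((10 - 2/(-8))/(-20 - 2/(-8)) - (48 - 30 + 138)) = -((10 - 2*(-⅛))/(-20 - 2*(-⅛)) - 1*156) = -((10 + ¼)/(-20 + ¼) - 156) = -((41/4)/(-79/4) - 156) = -(-4/79*41/4 - 156) = -(-41/79 - 156) = -1*(-12365/79) = 12365/79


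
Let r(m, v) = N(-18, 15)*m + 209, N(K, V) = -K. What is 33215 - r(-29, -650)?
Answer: 33528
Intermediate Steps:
r(m, v) = 209 + 18*m (r(m, v) = (-1*(-18))*m + 209 = 18*m + 209 = 209 + 18*m)
33215 - r(-29, -650) = 33215 - (209 + 18*(-29)) = 33215 - (209 - 522) = 33215 - 1*(-313) = 33215 + 313 = 33528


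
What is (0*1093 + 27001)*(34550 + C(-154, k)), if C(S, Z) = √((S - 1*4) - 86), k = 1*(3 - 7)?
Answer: 932884550 + 54002*I*√61 ≈ 9.3288e+8 + 4.2177e+5*I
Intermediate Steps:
k = -4 (k = 1*(-4) = -4)
C(S, Z) = √(-90 + S) (C(S, Z) = √((S - 4) - 86) = √((-4 + S) - 86) = √(-90 + S))
(0*1093 + 27001)*(34550 + C(-154, k)) = (0*1093 + 27001)*(34550 + √(-90 - 154)) = (0 + 27001)*(34550 + √(-244)) = 27001*(34550 + 2*I*√61) = 932884550 + 54002*I*√61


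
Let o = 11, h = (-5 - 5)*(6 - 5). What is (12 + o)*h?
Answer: -230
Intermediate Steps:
h = -10 (h = -10*1 = -10)
(12 + o)*h = (12 + 11)*(-10) = 23*(-10) = -230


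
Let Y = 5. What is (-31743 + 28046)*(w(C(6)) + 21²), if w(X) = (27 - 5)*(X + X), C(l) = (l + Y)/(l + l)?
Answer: -5338468/3 ≈ -1.7795e+6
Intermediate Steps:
C(l) = (5 + l)/(2*l) (C(l) = (l + 5)/(l + l) = (5 + l)/((2*l)) = (5 + l)*(1/(2*l)) = (5 + l)/(2*l))
w(X) = 44*X (w(X) = 22*(2*X) = 44*X)
(-31743 + 28046)*(w(C(6)) + 21²) = (-31743 + 28046)*(44*((½)*(5 + 6)/6) + 21²) = -3697*(44*((½)*(⅙)*11) + 441) = -3697*(44*(11/12) + 441) = -3697*(121/3 + 441) = -3697*1444/3 = -5338468/3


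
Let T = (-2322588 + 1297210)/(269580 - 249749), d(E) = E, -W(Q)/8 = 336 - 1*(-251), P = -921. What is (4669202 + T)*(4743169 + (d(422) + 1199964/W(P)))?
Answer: 257812761319618912506/11640797 ≈ 2.2147e+13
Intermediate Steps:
W(Q) = -4696 (W(Q) = -8*(336 - 1*(-251)) = -8*(336 + 251) = -8*587 = -4696)
T = -1025378/19831 ≈ -51.706
(4669202 + T)*(4743169 + (d(422) + 1199964/W(P))) = (4669202 - 1025378/19831)*(4743169 + (422 + 1199964/(-4696))) = 92593919484*(4743169 + (422 + 1199964*(-1/4696)))/19831 = 92593919484*(4743169 + (422 - 299991/1174))/19831 = 92593919484*(4743169 + 195437/1174)/19831 = (92593919484/19831)*(5568675843/1174) = 257812761319618912506/11640797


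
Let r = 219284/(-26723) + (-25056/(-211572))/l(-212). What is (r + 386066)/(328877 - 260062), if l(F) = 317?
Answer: 6406653487581038/1141989271974735 ≈ 5.6101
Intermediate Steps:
r = -136169822116/16595063169 (r = 219284/(-26723) - 25056/(-211572)/317 = 219284*(-1/26723) - 25056*(-1/211572)*(1/317) = -219284/26723 + (232/1959)*(1/317) = -219284/26723 + 232/621003 = -136169822116/16595063169 ≈ -8.2054)
(r + 386066)/(328877 - 260062) = (-136169822116/16595063169 + 386066)/(328877 - 260062) = (6406653487581038/16595063169)/68815 = (6406653487581038/16595063169)*(1/68815) = 6406653487581038/1141989271974735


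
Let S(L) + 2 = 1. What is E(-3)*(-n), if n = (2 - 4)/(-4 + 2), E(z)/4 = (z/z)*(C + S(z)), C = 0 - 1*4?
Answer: 20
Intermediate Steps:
C = -4 (C = 0 - 4 = -4)
S(L) = -1 (S(L) = -2 + 1 = -1)
E(z) = -20 (E(z) = 4*((z/z)*(-4 - 1)) = 4*(1*(-5)) = 4*(-5) = -20)
n = 1 (n = -2/(-2) = -2*(-½) = 1)
E(-3)*(-n) = -(-20) = -20*(-1) = 20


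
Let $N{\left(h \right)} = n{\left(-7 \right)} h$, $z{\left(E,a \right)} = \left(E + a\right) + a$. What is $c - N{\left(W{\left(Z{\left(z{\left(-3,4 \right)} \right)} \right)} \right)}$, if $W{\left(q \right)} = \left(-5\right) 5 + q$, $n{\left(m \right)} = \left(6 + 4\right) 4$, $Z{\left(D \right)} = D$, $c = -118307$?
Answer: $-117507$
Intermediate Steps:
$z{\left(E,a \right)} = E + 2 a$
$n{\left(m \right)} = 40$ ($n{\left(m \right)} = 10 \cdot 4 = 40$)
$W{\left(q \right)} = -25 + q$
$N{\left(h \right)} = 40 h$
$c - N{\left(W{\left(Z{\left(z{\left(-3,4 \right)} \right)} \right)} \right)} = -118307 - 40 \left(-25 + \left(-3 + 2 \cdot 4\right)\right) = -118307 - 40 \left(-25 + \left(-3 + 8\right)\right) = -118307 - 40 \left(-25 + 5\right) = -118307 - 40 \left(-20\right) = -118307 - -800 = -118307 + 800 = -117507$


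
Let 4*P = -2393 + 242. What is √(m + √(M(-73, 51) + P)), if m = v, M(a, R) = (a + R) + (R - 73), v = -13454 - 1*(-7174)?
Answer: √(-25120 + 2*I*√2327)/2 ≈ 0.15218 + 79.247*I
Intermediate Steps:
v = -6280 (v = -13454 + 7174 = -6280)
P = -2151/4 (P = (-2393 + 242)/4 = (¼)*(-2151) = -2151/4 ≈ -537.75)
M(a, R) = -73 + a + 2*R (M(a, R) = (R + a) + (-73 + R) = -73 + a + 2*R)
m = -6280
√(m + √(M(-73, 51) + P)) = √(-6280 + √((-73 - 73 + 2*51) - 2151/4)) = √(-6280 + √((-73 - 73 + 102) - 2151/4)) = √(-6280 + √(-44 - 2151/4)) = √(-6280 + √(-2327/4)) = √(-6280 + I*√2327/2)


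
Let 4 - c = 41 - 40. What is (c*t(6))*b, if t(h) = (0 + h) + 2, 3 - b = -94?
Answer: 2328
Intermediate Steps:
c = 3 (c = 4 - (41 - 40) = 4 - 1*1 = 4 - 1 = 3)
b = 97 (b = 3 - 1*(-94) = 3 + 94 = 97)
t(h) = 2 + h (t(h) = h + 2 = 2 + h)
(c*t(6))*b = (3*(2 + 6))*97 = (3*8)*97 = 24*97 = 2328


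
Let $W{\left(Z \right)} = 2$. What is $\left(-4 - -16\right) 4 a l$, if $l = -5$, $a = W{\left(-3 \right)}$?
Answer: $-480$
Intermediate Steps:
$a = 2$
$\left(-4 - -16\right) 4 a l = \left(-4 - -16\right) 4 \cdot 2 \left(-5\right) = \left(-4 + 16\right) 8 \left(-5\right) = 12 \left(-40\right) = -480$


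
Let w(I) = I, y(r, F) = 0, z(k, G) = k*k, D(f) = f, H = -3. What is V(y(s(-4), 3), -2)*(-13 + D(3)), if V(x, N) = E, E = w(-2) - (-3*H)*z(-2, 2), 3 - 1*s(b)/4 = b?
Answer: 380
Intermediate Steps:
s(b) = 12 - 4*b
z(k, G) = k²
E = -38 (E = -2 - (-3*(-3))*(-2)² = -2 - 9*4 = -2 - 1*36 = -2 - 36 = -38)
V(x, N) = -38
V(y(s(-4), 3), -2)*(-13 + D(3)) = -38*(-13 + 3) = -38*(-10) = 380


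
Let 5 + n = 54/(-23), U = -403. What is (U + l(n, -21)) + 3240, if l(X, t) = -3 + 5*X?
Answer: 64337/23 ≈ 2797.3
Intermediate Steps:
n = -169/23 (n = -5 + 54/(-23) = -5 + 54*(-1/23) = -5 - 54/23 = -169/23 ≈ -7.3478)
(U + l(n, -21)) + 3240 = (-403 + (-3 + 5*(-169/23))) + 3240 = (-403 + (-3 - 845/23)) + 3240 = (-403 - 914/23) + 3240 = -10183/23 + 3240 = 64337/23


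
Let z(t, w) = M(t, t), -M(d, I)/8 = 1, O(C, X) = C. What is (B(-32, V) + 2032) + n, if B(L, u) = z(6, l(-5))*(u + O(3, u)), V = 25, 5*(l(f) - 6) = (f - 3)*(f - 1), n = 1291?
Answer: 3099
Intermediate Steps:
M(d, I) = -8 (M(d, I) = -8*1 = -8)
l(f) = 6 + (-1 + f)*(-3 + f)/5 (l(f) = 6 + ((f - 3)*(f - 1))/5 = 6 + ((-3 + f)*(-1 + f))/5 = 6 + ((-1 + f)*(-3 + f))/5 = 6 + (-1 + f)*(-3 + f)/5)
z(t, w) = -8
B(L, u) = -24 - 8*u (B(L, u) = -8*(u + 3) = -8*(3 + u) = -24 - 8*u)
(B(-32, V) + 2032) + n = ((-24 - 8*25) + 2032) + 1291 = ((-24 - 200) + 2032) + 1291 = (-224 + 2032) + 1291 = 1808 + 1291 = 3099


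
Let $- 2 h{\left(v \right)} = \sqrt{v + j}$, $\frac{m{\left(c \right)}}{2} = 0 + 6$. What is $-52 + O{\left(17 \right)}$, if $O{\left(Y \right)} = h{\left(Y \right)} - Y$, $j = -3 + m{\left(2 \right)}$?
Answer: $-69 - \frac{\sqrt{26}}{2} \approx -71.55$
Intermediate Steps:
$m{\left(c \right)} = 12$ ($m{\left(c \right)} = 2 \left(0 + 6\right) = 2 \cdot 6 = 12$)
$j = 9$ ($j = -3 + 12 = 9$)
$h{\left(v \right)} = - \frac{\sqrt{9 + v}}{2}$ ($h{\left(v \right)} = - \frac{\sqrt{v + 9}}{2} = - \frac{\sqrt{9 + v}}{2}$)
$O{\left(Y \right)} = - Y - \frac{\sqrt{9 + Y}}{2}$ ($O{\left(Y \right)} = - \frac{\sqrt{9 + Y}}{2} - Y = - Y - \frac{\sqrt{9 + Y}}{2}$)
$-52 + O{\left(17 \right)} = -52 - \left(17 + \frac{\sqrt{9 + 17}}{2}\right) = -52 - \left(17 + \frac{\sqrt{26}}{2}\right) = -69 - \frac{\sqrt{26}}{2}$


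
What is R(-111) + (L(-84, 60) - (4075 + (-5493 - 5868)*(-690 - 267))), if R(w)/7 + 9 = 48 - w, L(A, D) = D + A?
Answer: -10875526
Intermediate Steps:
L(A, D) = A + D
R(w) = 273 - 7*w (R(w) = -63 + 7*(48 - w) = -63 + (336 - 7*w) = 273 - 7*w)
R(-111) + (L(-84, 60) - (4075 + (-5493 - 5868)*(-690 - 267))) = (273 - 7*(-111)) + ((-84 + 60) - (4075 + (-5493 - 5868)*(-690 - 267))) = (273 + 777) + (-24 - (4075 - 11361*(-957))) = 1050 + (-24 - (4075 + 10872477)) = 1050 + (-24 - 1*10876552) = 1050 + (-24 - 10876552) = 1050 - 10876576 = -10875526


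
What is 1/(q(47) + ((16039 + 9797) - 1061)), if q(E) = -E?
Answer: 1/24728 ≈ 4.0440e-5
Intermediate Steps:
1/(q(47) + ((16039 + 9797) - 1061)) = 1/(-1*47 + ((16039 + 9797) - 1061)) = 1/(-47 + (25836 - 1061)) = 1/(-47 + 24775) = 1/24728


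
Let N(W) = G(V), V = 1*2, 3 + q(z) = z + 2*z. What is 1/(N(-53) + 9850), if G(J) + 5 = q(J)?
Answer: 1/9848 ≈ 0.00010154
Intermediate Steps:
q(z) = -3 + 3*z (q(z) = -3 + (z + 2*z) = -3 + 3*z)
V = 2
G(J) = -8 + 3*J (G(J) = -5 + (-3 + 3*J) = -8 + 3*J)
N(W) = -2 (N(W) = -8 + 3*2 = -8 + 6 = -2)
1/(N(-53) + 9850) = 1/(-2 + 9850) = 1/9848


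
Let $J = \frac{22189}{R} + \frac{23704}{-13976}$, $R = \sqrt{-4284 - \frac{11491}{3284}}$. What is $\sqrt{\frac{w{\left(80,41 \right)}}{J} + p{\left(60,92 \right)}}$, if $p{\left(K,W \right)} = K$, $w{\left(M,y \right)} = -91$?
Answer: $\sqrt{\frac{4741588063279 + 4651701960 i \sqrt{11559800687}}{41719475561 + 77528366 i \sqrt{11559800687}}} \approx 7.7461 - 0.01733 i$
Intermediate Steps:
$R = \frac{i \sqrt{11559800687}}{1642}$ ($R = \sqrt{-4284 - \frac{11491}{3284}} = \sqrt{- \frac{14080147}{3284}} = \frac{i \sqrt{11559800687}}{1642} \approx 65.479 i$)
$J = - \frac{2963}{1747} - \frac{44378 i \sqrt{11559800687}}{14080147}$ ($J = \frac{22189}{\frac{1}{1642} i \sqrt{11559800687}} + \frac{23704}{-13976} = 22189 \left(- \frac{2 i \sqrt{11559800687}}{14080147}\right) + 23704 \left(- \frac{1}{13976}\right) = - \frac{44378 i \sqrt{11559800687}}{14080147} - \frac{2963}{1747} = - \frac{2963}{1747} - \frac{44378 i \sqrt{11559800687}}{14080147} \approx -1.6961 - 338.87 i$)
$\sqrt{\frac{w{\left(80,41 \right)}}{J} + p{\left(60,92 \right)}} = \sqrt{- \frac{91}{- \frac{2963}{1747} - \frac{44378 i \sqrt{11559800687}}{14080147}} + 60} = \sqrt{60 - \frac{91}{- \frac{2963}{1747} - \frac{44378 i \sqrt{11559800687}}{14080147}}}$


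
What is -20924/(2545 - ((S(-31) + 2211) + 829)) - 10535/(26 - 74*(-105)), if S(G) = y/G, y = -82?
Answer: 4894305179/120268892 ≈ 40.695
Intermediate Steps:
S(G) = -82/G
-20924/(2545 - ((S(-31) + 2211) + 829)) - 10535/(26 - 74*(-105)) = -20924/(2545 - ((-82/(-31) + 2211) + 829)) - 10535/(26 - 74*(-105)) = -20924/(2545 - ((-82*(-1/31) + 2211) + 829)) - 10535/(26 + 7770) = -20924/(2545 - ((82/31 + 2211) + 829)) - 10535/7796 = -20924/(2545 - (68623/31 + 829)) - 10535*1/7796 = -20924/(2545 - 1*94322/31) - 10535/7796 = -20924/(2545 - 94322/31) - 10535/7796 = -20924/(-15427/31) - 10535/7796 = -20924*(-31/15427) - 10535/7796 = 648644/15427 - 10535/7796 = 4894305179/120268892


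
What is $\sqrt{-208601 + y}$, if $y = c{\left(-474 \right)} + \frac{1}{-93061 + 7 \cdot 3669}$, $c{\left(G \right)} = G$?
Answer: $\frac{i \sqrt{949157615439678}}{67378} \approx 457.25 i$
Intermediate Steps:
$y = - \frac{31937173}{67378}$ ($y = -474 + \frac{1}{-93061 + 7 \cdot 3669} = -474 + \frac{1}{-93061 + 25683} = -474 + \frac{1}{-67378} = -474 - \frac{1}{67378} = - \frac{31937173}{67378} \approx -474.0$)
$\sqrt{-208601 + y} = \sqrt{-208601 - \frac{31937173}{67378}} = \sqrt{- \frac{14087055351}{67378}} = \frac{i \sqrt{949157615439678}}{67378}$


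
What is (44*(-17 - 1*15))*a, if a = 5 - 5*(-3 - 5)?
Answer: -63360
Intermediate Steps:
a = 45 (a = 5 - 5*(-8) = 5 + 40 = 45)
(44*(-17 - 1*15))*a = (44*(-17 - 1*15))*45 = (44*(-17 - 15))*45 = (44*(-32))*45 = -1408*45 = -63360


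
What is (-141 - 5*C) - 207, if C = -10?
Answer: -298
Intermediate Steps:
(-141 - 5*C) - 207 = (-141 - 5*(-10)) - 207 = (-141 + 50) - 207 = -91 - 207 = -298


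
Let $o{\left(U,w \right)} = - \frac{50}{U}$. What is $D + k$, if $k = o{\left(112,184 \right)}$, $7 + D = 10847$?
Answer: $\frac{607015}{56} \approx 10840.0$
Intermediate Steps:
$D = 10840$ ($D = -7 + 10847 = 10840$)
$k = - \frac{25}{56}$ ($k = - \frac{50}{112} = \left(-50\right) \frac{1}{112} = - \frac{25}{56} \approx -0.44643$)
$D + k = 10840 - \frac{25}{56} = \frac{607015}{56}$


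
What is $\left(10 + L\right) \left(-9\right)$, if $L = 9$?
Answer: $-171$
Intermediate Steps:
$\left(10 + L\right) \left(-9\right) = \left(10 + 9\right) \left(-9\right) = 19 \left(-9\right) = -171$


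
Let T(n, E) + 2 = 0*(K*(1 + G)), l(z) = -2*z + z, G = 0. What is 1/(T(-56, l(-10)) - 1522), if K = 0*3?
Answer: -1/1524 ≈ -0.00065617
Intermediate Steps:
l(z) = -z
K = 0
T(n, E) = -2 (T(n, E) = -2 + 0*(0*(1 + 0)) = -2 + 0*(0*1) = -2 + 0*0 = -2 + 0 = -2)
1/(T(-56, l(-10)) - 1522) = 1/(-2 - 1522) = 1/(-1524) = -1/1524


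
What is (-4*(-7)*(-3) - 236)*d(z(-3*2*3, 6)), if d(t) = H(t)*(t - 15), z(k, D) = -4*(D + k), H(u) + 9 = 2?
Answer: 73920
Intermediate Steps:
H(u) = -7 (H(u) = -9 + 2 = -7)
z(k, D) = -4*D - 4*k
d(t) = 105 - 7*t (d(t) = -7*(t - 15) = -7*(-15 + t) = 105 - 7*t)
(-4*(-7)*(-3) - 236)*d(z(-3*2*3, 6)) = (-4*(-7)*(-3) - 236)*(105 - 7*(-4*6 - 4*(-3*2)*3)) = (28*(-3) - 236)*(105 - 7*(-24 - (-24)*3)) = (-84 - 236)*(105 - 7*(-24 - 4*(-18))) = -320*(105 - 7*(-24 + 72)) = -320*(105 - 7*48) = -320*(105 - 336) = -320*(-231) = 73920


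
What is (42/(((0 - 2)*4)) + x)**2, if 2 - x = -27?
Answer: 9025/16 ≈ 564.06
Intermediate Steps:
x = 29 (x = 2 - 1*(-27) = 2 + 27 = 29)
(42/(((0 - 2)*4)) + x)**2 = (42/(((0 - 2)*4)) + 29)**2 = (42/((-2*4)) + 29)**2 = (42/(-8) + 29)**2 = (42*(-1/8) + 29)**2 = (-21/4 + 29)**2 = (95/4)**2 = 9025/16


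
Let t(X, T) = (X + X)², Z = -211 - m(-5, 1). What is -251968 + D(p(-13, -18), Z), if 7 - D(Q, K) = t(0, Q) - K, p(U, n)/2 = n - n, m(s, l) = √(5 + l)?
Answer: -252172 - √6 ≈ -2.5217e+5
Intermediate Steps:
p(U, n) = 0 (p(U, n) = 2*(n - n) = 2*0 = 0)
Z = -211 - √6 (Z = -211 - √(5 + 1) = -211 - √6 ≈ -213.45)
t(X, T) = 4*X² (t(X, T) = (2*X)² = 4*X²)
D(Q, K) = 7 + K (D(Q, K) = 7 - (4*0² - K) = 7 - (4*0 - K) = 7 - (0 - K) = 7 - (-1)*K = 7 + K)
-251968 + D(p(-13, -18), Z) = -251968 + (7 + (-211 - √6)) = -251968 + (-204 - √6) = -252172 - √6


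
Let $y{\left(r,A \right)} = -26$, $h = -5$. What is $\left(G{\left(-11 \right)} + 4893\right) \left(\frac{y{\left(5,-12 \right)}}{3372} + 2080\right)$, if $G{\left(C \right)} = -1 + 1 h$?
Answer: $\frac{5712686343}{562} \approx 1.0165 \cdot 10^{7}$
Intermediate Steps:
$G{\left(C \right)} = -6$ ($G{\left(C \right)} = -1 + 1 \left(-5\right) = -1 - 5 = -6$)
$\left(G{\left(-11 \right)} + 4893\right) \left(\frac{y{\left(5,-12 \right)}}{3372} + 2080\right) = \left(-6 + 4893\right) \left(- \frac{26}{3372} + 2080\right) = 4887 \left(\left(-26\right) \frac{1}{3372} + 2080\right) = 4887 \left(- \frac{13}{1686} + 2080\right) = 4887 \cdot \frac{3506867}{1686} = \frac{5712686343}{562}$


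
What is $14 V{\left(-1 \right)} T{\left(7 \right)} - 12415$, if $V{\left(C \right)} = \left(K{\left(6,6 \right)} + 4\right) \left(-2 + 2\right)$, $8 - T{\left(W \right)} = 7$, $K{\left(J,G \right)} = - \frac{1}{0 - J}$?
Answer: $-12415$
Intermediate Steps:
$K{\left(J,G \right)} = \frac{1}{J}$ ($K{\left(J,G \right)} = - \frac{1}{\left(-1\right) J} = - \frac{-1}{J} = \frac{1}{J}$)
$T{\left(W \right)} = 1$ ($T{\left(W \right)} = 8 - 7 = 1$)
$V{\left(C \right)} = 0$ ($V{\left(C \right)} = \left(\frac{1}{6} + 4\right) \left(-2 + 2\right) = \left(\frac{1}{6} + 4\right) 0 = \frac{25}{6} \cdot 0 = 0$)
$14 V{\left(-1 \right)} T{\left(7 \right)} - 12415 = 14 \cdot 0 \cdot 1 - 12415 = 0 \cdot 1 - 12415 = 0 - 12415 = -12415$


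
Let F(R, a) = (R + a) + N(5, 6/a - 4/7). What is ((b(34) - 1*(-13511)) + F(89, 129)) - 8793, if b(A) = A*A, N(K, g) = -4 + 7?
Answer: 6095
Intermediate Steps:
N(K, g) = 3
F(R, a) = 3 + R + a (F(R, a) = (R + a) + 3 = 3 + R + a)
b(A) = A²
((b(34) - 1*(-13511)) + F(89, 129)) - 8793 = ((34² - 1*(-13511)) + (3 + 89 + 129)) - 8793 = ((1156 + 13511) + 221) - 8793 = (14667 + 221) - 8793 = 14888 - 8793 = 6095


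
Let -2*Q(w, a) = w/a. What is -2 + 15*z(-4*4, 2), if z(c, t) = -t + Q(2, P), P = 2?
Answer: -79/2 ≈ -39.500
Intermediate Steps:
Q(w, a) = -w/(2*a)
z(c, t) = -½ - t (z(c, t) = -t - ½*2/2 = -t - ½*2*½ = -t - ½ = -½ - t)
-2 + 15*z(-4*4, 2) = -2 + 15*(-½ - 1*2) = -2 + 15*(-½ - 2) = -2 + 15*(-5/2) = -2 - 75/2 = -79/2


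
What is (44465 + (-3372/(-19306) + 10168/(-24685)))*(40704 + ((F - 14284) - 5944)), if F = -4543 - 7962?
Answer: 84454778314666101/238284305 ≈ 3.5443e+8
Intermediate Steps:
F = -12505
(44465 + (-3372/(-19306) + 10168/(-24685)))*(40704 + ((F - 14284) - 5944)) = (44465 + (-3372/(-19306) + 10168/(-24685)))*(40704 + ((-12505 - 14284) - 5944)) = (44465 + (-3372*(-1/19306) + 10168*(-1/24685)))*(40704 + (-26789 - 5944)) = (44465 + (1686/9653 - 10168/24685))*(40704 - 32733) = (44465 - 56532794/238284305)*7971 = (10595255089031/238284305)*7971 = 84454778314666101/238284305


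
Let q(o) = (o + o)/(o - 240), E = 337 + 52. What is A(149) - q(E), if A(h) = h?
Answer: 21423/149 ≈ 143.78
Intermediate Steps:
E = 389
q(o) = 2*o/(-240 + o) (q(o) = (2*o)/(-240 + o) = 2*o/(-240 + o))
A(149) - q(E) = 149 - 2*389/(-240 + 389) = 149 - 2*389/149 = 149 - 1*778/149 = 149 - 778/149 = 21423/149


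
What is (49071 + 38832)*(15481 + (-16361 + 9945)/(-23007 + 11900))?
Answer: 15115262177349/11107 ≈ 1.3609e+9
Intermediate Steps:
(49071 + 38832)*(15481 + (-16361 + 9945)/(-23007 + 11900)) = 87903*(15481 - 6416/(-11107)) = 87903*(15481 - 6416*(-1/11107)) = 87903*(15481 + 6416/11107) = 87903*(171953883/11107) = 15115262177349/11107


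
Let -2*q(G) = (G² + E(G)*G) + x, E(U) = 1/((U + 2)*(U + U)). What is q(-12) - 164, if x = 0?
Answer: -9439/40 ≈ -235.98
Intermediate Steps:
E(U) = 1/(2*U*(2 + U)) (E(U) = 1/((2 + U)*(2*U)) = 1/(2*U*(2 + U)))
q(G) = -G²/2 - 1/(4*(2 + G)) (q(G) = -((G² + (1/(2*G*(2 + G)))*G) + 0)/2 = -((G² + 1/(2*(2 + G))) + 0)/2 = -(G² + 1/(2*(2 + G)))/2 = -G²/2 - 1/(4*(2 + G)))
q(-12) - 164 = (-1 + 2*(-12)²*(-2 - 1*(-12)))/(4*(2 - 12)) - 164 = (¼)*(-1 + 2*144*(-2 + 12))/(-10) - 164 = (¼)*(-⅒)*(-1 + 2*144*10) - 164 = (¼)*(-⅒)*(-1 + 2880) - 164 = (¼)*(-⅒)*2879 - 164 = -2879/40 - 164 = -9439/40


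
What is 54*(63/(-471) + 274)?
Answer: 2321838/157 ≈ 14789.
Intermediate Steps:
54*(63/(-471) + 274) = 54*(63*(-1/471) + 274) = 54*(-21/157 + 274) = 54*(42997/157) = 2321838/157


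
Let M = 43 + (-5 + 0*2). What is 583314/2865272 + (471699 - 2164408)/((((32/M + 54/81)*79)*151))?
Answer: -68963917168155/734866338292 ≈ -93.845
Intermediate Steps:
M = 38 (M = 43 + (-5 + 0) = 43 - 5 = 38)
583314/2865272 + (471699 - 2164408)/((((32/M + 54/81)*79)*151)) = 583314/2865272 + (471699 - 2164408)/((((32/38 + 54/81)*79)*151)) = 583314*(1/2865272) - 1692709*1/(11929*(32*(1/38) + 54*(1/81))) = 291657/1432636 - 1692709*1/(11929*(16/19 + ⅔)) = 291657/1432636 - 1692709/(((86/57)*79)*151) = 291657/1432636 - 1692709/((6794/57)*151) = 291657/1432636 - 1692709/1025894/57 = 291657/1432636 - 1692709*57/1025894 = 291657/1432636 - 96484413/1025894 = -68963917168155/734866338292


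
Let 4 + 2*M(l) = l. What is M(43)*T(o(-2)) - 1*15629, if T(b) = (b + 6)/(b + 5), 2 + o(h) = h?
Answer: -15590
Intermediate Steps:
M(l) = -2 + l/2
o(h) = -2 + h
T(b) = (6 + b)/(5 + b)
M(43)*T(o(-2)) - 1*15629 = (-2 + (1/2)*43)*((6 + (-2 - 2))/(5 + (-2 - 2))) - 1*15629 = (-2 + 43/2)*((6 - 4)/(5 - 4)) - 15629 = 39*(2/1)/2 - 15629 = 39*(1*2)/2 - 15629 = (39/2)*2 - 15629 = 39 - 15629 = -15590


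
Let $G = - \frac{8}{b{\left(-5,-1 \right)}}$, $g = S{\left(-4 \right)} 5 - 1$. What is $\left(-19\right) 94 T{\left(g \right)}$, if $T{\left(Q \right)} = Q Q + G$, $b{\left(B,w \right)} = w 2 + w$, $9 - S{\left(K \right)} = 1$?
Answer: $- \frac{8163806}{3} \approx -2.7213 \cdot 10^{6}$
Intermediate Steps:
$S{\left(K \right)} = 8$ ($S{\left(K \right)} = 9 - 1 = 8$)
$g = 39$ ($g = 8 \cdot 5 - 1 = 40 - 1 = 39$)
$b{\left(B,w \right)} = 3 w$ ($b{\left(B,w \right)} = 2 w + w = 3 w$)
$G = \frac{8}{3}$ ($G = - \frac{8}{3 \left(-1\right)} = - \frac{8}{-3} = \left(-8\right) \left(- \frac{1}{3}\right) = \frac{8}{3} \approx 2.6667$)
$T{\left(Q \right)} = \frac{8}{3} + Q^{2}$ ($T{\left(Q \right)} = Q Q + \frac{8}{3} = Q^{2} + \frac{8}{3} = \frac{8}{3} + Q^{2}$)
$\left(-19\right) 94 T{\left(g \right)} = \left(-19\right) 94 \left(\frac{8}{3} + 39^{2}\right) = - 1786 \left(\frac{8}{3} + 1521\right) = \left(-1786\right) \frac{4571}{3} = - \frac{8163806}{3}$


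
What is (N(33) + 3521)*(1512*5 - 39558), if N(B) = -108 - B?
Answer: -108153240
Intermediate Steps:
(N(33) + 3521)*(1512*5 - 39558) = ((-108 - 1*33) + 3521)*(1512*5 - 39558) = ((-108 - 33) + 3521)*(7560 - 39558) = (-141 + 3521)*(-31998) = 3380*(-31998) = -108153240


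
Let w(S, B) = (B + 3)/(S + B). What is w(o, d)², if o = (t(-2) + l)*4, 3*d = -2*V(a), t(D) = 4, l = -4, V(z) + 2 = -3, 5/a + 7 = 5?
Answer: 361/100 ≈ 3.6100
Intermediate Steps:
a = -5/2 (a = 5/(-7 + 5) = 5/(-2) = 5*(-½) = -5/2 ≈ -2.5000)
V(z) = -5 (V(z) = -2 - 3 = -5)
d = 10/3 (d = (-2*(-5))/3 = (⅓)*10 = 10/3 ≈ 3.3333)
o = 0 (o = (4 - 4)*4 = 0*4 = 0)
w(S, B) = (3 + B)/(B + S)
w(o, d)² = ((3 + 10/3)/(10/3 + 0))² = ((19/3)/(10/3))² = ((3/10)*(19/3))² = (19/10)² = 361/100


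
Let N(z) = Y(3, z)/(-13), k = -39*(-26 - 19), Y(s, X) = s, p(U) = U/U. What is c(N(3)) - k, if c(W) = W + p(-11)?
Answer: -22805/13 ≈ -1754.2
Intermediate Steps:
p(U) = 1
k = 1755 (k = -39*(-45) = 1755)
N(z) = -3/13 (N(z) = 3/(-13) = 3*(-1/13) = -3/13)
c(W) = 1 + W (c(W) = W + 1 = 1 + W)
c(N(3)) - k = (1 - 3/13) - 1*1755 = 10/13 - 1755 = -22805/13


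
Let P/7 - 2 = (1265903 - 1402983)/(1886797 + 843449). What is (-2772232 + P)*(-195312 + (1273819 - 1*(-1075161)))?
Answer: -8150382169088654792/1365123 ≈ -5.9704e+12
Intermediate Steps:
P = 18631942/1365123 (P = 14 + 7*((1265903 - 1402983)/(1886797 + 843449)) = 14 + 7*(-137080/2730246) = 14 + 7*(-137080*1/2730246) = 14 + 7*(-68540/1365123) = 14 - 479780/1365123 = 18631942/1365123 ≈ 13.649)
(-2772232 + P)*(-195312 + (1273819 - 1*(-1075161))) = (-2772232 + 18631942/1365123)*(-195312 + (1273819 - 1*(-1075161))) = -3784419032594*(-195312 + (1273819 + 1075161))/1365123 = -3784419032594*(-195312 + 2348980)/1365123 = -3784419032594/1365123*2153668 = -8150382169088654792/1365123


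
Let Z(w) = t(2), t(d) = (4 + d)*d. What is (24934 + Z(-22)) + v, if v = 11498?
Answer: 36444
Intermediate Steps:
t(d) = d*(4 + d)
Z(w) = 12 (Z(w) = 2*(4 + 2) = 2*6 = 12)
(24934 + Z(-22)) + v = (24934 + 12) + 11498 = 24946 + 11498 = 36444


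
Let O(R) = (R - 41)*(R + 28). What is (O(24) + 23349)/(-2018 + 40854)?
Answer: 22465/38836 ≈ 0.57846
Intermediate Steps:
O(R) = (-41 + R)*(28 + R)
(O(24) + 23349)/(-2018 + 40854) = ((-1148 + 24² - 13*24) + 23349)/(-2018 + 40854) = ((-1148 + 576 - 312) + 23349)/38836 = (-884 + 23349)*(1/38836) = 22465*(1/38836) = 22465/38836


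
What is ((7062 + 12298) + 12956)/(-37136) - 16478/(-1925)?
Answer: 1784801/232100 ≈ 7.6898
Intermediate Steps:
((7062 + 12298) + 12956)/(-37136) - 16478/(-1925) = (19360 + 12956)*(-1/37136) - 16478*(-1/1925) = 32316*(-1/37136) + 214/25 = -8079/9284 + 214/25 = 1784801/232100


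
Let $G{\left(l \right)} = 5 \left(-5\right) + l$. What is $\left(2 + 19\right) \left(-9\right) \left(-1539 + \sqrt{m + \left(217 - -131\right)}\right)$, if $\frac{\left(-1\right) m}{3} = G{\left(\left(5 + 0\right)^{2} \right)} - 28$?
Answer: $290871 - 2268 \sqrt{3} \approx 2.8694 \cdot 10^{5}$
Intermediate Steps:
$G{\left(l \right)} = -25 + l$
$m = 84$ ($m = - 3 \left(\left(-25 + \left(5 + 0\right)^{2}\right) - 28\right) = - 3 \left(\left(-25 + 5^{2}\right) - 28\right) = - 3 \left(\left(-25 + 25\right) - 28\right) = - 3 \left(0 - 28\right) = \left(-3\right) \left(-28\right) = 84$)
$\left(2 + 19\right) \left(-9\right) \left(-1539 + \sqrt{m + \left(217 - -131\right)}\right) = \left(2 + 19\right) \left(-9\right) \left(-1539 + \sqrt{84 + \left(217 - -131\right)}\right) = 21 \left(-9\right) \left(-1539 + \sqrt{84 + \left(217 + 131\right)}\right) = - 189 \left(-1539 + \sqrt{84 + 348}\right) = - 189 \left(-1539 + \sqrt{432}\right) = - 189 \left(-1539 + 12 \sqrt{3}\right) = 290871 - 2268 \sqrt{3}$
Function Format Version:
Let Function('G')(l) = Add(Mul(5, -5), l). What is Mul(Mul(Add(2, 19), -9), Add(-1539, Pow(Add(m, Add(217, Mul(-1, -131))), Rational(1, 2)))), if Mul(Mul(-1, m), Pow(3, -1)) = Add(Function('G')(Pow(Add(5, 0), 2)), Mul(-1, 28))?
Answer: Add(290871, Mul(-2268, Pow(3, Rational(1, 2)))) ≈ 2.8694e+5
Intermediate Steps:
Function('G')(l) = Add(-25, l)
m = 84 (m = Mul(-3, Add(Add(-25, Pow(Add(5, 0), 2)), Mul(-1, 28))) = Mul(-3, Add(Add(-25, Pow(5, 2)), -28)) = Mul(-3, Add(Add(-25, 25), -28)) = Mul(-3, Add(0, -28)) = Mul(-3, -28) = 84)
Mul(Mul(Add(2, 19), -9), Add(-1539, Pow(Add(m, Add(217, Mul(-1, -131))), Rational(1, 2)))) = Mul(Mul(Add(2, 19), -9), Add(-1539, Pow(Add(84, Add(217, Mul(-1, -131))), Rational(1, 2)))) = Mul(Mul(21, -9), Add(-1539, Pow(Add(84, Add(217, 131)), Rational(1, 2)))) = Mul(-189, Add(-1539, Pow(Add(84, 348), Rational(1, 2)))) = Mul(-189, Add(-1539, Pow(432, Rational(1, 2)))) = Mul(-189, Add(-1539, Mul(12, Pow(3, Rational(1, 2))))) = Add(290871, Mul(-2268, Pow(3, Rational(1, 2))))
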